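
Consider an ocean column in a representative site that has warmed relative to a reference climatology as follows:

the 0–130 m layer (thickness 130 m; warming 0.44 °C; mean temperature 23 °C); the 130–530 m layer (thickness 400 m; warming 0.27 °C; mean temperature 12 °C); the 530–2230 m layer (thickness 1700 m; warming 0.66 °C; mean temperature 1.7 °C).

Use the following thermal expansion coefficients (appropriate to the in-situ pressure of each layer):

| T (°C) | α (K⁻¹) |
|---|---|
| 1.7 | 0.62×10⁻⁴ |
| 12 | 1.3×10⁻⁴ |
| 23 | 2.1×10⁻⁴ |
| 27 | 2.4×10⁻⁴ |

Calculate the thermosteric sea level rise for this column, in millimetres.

Layer 1 at 23 °C → α = 2.1×10⁻⁴ K⁻¹
Layer 2 at 12 °C → α = 1.3×10⁻⁴ K⁻¹
Layer 3 at 1.7 °C → α = 0.62×10⁻⁴ K⁻¹
130 × 2.1×10⁻⁴ × 0.44 = 0.012012 m
0.27 × 1.3×10⁻⁴ × 400 = 0.01404 m
530–2230 m: 0.62×10⁻⁴ × 1700 × 0.66 = 0.069564 m
Δh = 0.012012 + 0.01404 + 0.069564 = 0.095616 m

Δh ≈ 96 mm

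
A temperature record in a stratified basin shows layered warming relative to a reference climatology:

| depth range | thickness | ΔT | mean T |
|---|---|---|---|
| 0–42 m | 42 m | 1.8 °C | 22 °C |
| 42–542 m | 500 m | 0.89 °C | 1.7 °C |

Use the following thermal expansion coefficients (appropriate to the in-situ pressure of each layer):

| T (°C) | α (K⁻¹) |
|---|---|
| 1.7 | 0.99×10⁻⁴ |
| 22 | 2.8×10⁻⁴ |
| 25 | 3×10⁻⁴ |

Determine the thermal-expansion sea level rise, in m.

Layer 1 at 22 °C → α = 2.8×10⁻⁴ K⁻¹
Layer 2 at 1.7 °C → α = 0.99×10⁻⁴ K⁻¹
Layer 1: 2.8×10⁻⁴ × 42 × 1.8 = 0.021168 m
42–542 m: 500 × 0.89 × 0.99×10⁻⁴ = 0.044055 m
Δh = 0.021168 + 0.044055 = 0.065223 m ≈ 0.065 m

Δh = 0.065 m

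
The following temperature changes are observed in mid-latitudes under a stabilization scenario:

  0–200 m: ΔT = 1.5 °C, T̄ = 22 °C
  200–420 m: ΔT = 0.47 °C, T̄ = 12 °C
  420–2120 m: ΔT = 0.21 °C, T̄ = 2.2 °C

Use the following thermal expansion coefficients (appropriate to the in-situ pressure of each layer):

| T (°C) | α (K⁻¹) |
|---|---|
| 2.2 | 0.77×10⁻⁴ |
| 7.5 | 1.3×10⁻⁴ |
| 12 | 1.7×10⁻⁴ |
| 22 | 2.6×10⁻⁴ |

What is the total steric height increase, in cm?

Δh ≈ 12.3 cm

Layer 1 at 22 °C → α = 2.6×10⁻⁴ K⁻¹
Layer 2 at 12 °C → α = 1.7×10⁻⁴ K⁻¹
Layer 3 at 2.2 °C → α = 0.77×10⁻⁴ K⁻¹
200 × 1.5 × 2.6×10⁻⁴ = 0.07800 m
Layer 2: 1.7×10⁻⁴ × 0.47 × 220 = 0.017578 m
420–2120 m: 0.77×10⁻⁴ × 0.21 × 1700 = 0.027489 m
Δh = 0.07800 + 0.017578 + 0.027489 = 0.123067 m ≈ 12.3 cm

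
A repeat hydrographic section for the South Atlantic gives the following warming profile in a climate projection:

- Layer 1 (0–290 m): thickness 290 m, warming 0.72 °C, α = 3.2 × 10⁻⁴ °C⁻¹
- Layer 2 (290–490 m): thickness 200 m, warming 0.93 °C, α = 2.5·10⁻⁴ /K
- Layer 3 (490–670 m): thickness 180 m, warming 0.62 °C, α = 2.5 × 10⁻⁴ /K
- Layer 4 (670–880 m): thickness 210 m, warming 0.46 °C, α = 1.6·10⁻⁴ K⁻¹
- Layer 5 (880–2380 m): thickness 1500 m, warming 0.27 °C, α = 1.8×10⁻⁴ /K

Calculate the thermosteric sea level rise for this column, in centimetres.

23.0 cm

0–290 m: 3.2×10⁻⁴ × 290 × 0.72 = 0.066816 m
290–490 m: 2.5×10⁻⁴ × 200 × 0.93 = 0.04650 m
Layer 3: 180 × 0.62 × 2.5×10⁻⁴ = 0.02790 m
1.6×10⁻⁴ × 0.46 × 210 = 0.015456 m
Layer 5: 1.8×10⁻⁴ × 0.27 × 1500 = 0.07290 m
Δh = 0.066816 + 0.04650 + 0.02790 + 0.015456 + 0.07290 = 0.229572 m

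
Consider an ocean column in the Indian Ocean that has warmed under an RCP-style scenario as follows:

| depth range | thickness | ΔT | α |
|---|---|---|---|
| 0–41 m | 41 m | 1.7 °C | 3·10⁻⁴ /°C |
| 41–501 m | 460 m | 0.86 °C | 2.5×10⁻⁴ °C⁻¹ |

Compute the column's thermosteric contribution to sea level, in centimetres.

Δh = 12 cm

1.7 × 3×10⁻⁴ × 41 = 0.02091 m
460 × 0.86 × 2.5×10⁻⁴ = 0.09890 m
Δh = 0.02091 + 0.09890 = 0.11981 m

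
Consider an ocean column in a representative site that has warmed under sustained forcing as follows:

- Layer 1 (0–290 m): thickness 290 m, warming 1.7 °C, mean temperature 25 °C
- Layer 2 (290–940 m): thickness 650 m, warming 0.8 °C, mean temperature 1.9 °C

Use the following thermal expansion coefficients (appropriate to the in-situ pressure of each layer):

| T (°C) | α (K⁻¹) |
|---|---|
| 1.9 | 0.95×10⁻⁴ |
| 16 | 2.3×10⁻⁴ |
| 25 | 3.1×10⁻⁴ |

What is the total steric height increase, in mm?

Δh = 200 mm

Layer 1 at 25 °C → α = 3.1×10⁻⁴ K⁻¹
Layer 2 at 1.9 °C → α = 0.95×10⁻⁴ K⁻¹
0–290 m: 290 × 1.7 × 3.1×10⁻⁴ = 0.15283 m
0.95×10⁻⁴ × 650 × 0.8 = 0.04940 m
Δh = 0.15283 + 0.04940 = 0.20223 m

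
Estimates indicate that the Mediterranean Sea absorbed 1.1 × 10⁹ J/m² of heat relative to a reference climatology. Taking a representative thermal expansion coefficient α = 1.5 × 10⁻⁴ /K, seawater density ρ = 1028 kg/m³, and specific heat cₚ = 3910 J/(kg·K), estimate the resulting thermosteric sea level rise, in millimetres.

Δh = 41 mm

Δh = αQ/(ρcₚ) = 1.5×10⁻⁴ × 1.1×10⁹ / (1028 × 3910) ≈ 0.04105 m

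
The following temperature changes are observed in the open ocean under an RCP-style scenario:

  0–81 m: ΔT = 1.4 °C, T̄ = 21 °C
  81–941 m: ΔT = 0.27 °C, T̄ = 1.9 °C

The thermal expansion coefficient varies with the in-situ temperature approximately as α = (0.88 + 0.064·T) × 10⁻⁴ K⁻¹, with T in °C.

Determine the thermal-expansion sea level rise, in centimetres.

4.85 cm

Layer 1: α = (0.88 + 0.064×21)×10⁻⁴ = 2.224×10⁻⁴ K⁻¹
Layer 2: α = (0.88 + 0.064×1.9)×10⁻⁴ = 1.0016×10⁻⁴ K⁻¹
2.224×10⁻⁴ × 1.4 × 81 = 0.02522016 m
81–941 m: 860 × 0.27 × 1.0016×10⁻⁴ = 0.023257152 m
Δh = 0.02522016 + 0.023257152 = 0.048477312 m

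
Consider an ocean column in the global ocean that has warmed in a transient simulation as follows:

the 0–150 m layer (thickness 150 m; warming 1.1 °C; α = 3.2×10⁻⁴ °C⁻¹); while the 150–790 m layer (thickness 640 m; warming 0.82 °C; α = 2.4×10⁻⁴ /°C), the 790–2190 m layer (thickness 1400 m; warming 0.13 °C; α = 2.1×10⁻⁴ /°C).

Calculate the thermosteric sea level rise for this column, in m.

about 0.217 m

0–150 m: 3.2×10⁻⁴ × 1.1 × 150 = 0.05280 m
Layer 2: 0.82 × 2.4×10⁻⁴ × 640 = 0.125952 m
Layer 3: 2.1×10⁻⁴ × 1400 × 0.13 = 0.03822 m
Δh = 0.05280 + 0.125952 + 0.03822 = 0.216972 m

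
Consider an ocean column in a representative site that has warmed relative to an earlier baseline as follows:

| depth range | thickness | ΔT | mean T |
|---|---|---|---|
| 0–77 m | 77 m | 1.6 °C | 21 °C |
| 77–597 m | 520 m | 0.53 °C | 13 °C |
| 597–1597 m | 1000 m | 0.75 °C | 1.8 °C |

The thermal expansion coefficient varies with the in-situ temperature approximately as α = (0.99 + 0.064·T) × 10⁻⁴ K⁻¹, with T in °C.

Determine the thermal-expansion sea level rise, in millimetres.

162 mm of thermosteric rise

Layer 1: α = (0.99 + 0.064×21)×10⁻⁴ = 2.334×10⁻⁴ K⁻¹
Layer 2: α = (0.99 + 0.064×13)×10⁻⁴ = 1.822×10⁻⁴ K⁻¹
Layer 3: α = (0.99 + 0.064×1.8)×10⁻⁴ = 1.1052×10⁻⁴ K⁻¹
1.6 × 2.334×10⁻⁴ × 77 = 0.02875488 m
Layer 2: 1.822×10⁻⁴ × 0.53 × 520 = 0.05021432 m
597–1597 m: 0.75 × 1.1052×10⁻⁴ × 1000 = 0.08289 m
Δh = 0.02875488 + 0.05021432 + 0.08289 = 0.1618592 m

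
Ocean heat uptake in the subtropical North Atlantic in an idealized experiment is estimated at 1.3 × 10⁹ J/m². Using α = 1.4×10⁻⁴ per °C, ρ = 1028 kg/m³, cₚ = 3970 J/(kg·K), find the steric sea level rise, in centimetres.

Δh = 4.46 cm

Δh = αQ/(ρcₚ) = 1.4×10⁻⁴ × 1.3×10⁹ / (1028 × 3970) ≈ 0.044595 m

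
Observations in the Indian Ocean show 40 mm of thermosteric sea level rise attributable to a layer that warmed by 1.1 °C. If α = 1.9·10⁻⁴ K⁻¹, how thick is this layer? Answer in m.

H = Δh/(αΔT) = 0.04 / (1.9×10⁻⁴ × 1.1) ≈ 191.4 m

190 m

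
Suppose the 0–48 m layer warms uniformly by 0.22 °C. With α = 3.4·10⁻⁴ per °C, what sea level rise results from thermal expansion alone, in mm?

Δh = αΔT·H = 3.4×10⁻⁴ × 0.22 × 48 = 0.0035904 m

about 3.59 mm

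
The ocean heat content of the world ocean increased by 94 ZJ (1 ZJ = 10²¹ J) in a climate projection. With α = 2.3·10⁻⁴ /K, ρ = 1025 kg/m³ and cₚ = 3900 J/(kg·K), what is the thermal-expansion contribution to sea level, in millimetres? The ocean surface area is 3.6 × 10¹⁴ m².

Δh = 15.0 mm

Per unit area: Q = 94×10²¹ / (3.6×10¹⁴) ≈ 2.611×10⁸ J/m²
Δh = αQ/(ρcₚ) = 2.3×10⁻⁴ × 2.611×10⁸ / (1025 × 3900) ≈ 0.015023 m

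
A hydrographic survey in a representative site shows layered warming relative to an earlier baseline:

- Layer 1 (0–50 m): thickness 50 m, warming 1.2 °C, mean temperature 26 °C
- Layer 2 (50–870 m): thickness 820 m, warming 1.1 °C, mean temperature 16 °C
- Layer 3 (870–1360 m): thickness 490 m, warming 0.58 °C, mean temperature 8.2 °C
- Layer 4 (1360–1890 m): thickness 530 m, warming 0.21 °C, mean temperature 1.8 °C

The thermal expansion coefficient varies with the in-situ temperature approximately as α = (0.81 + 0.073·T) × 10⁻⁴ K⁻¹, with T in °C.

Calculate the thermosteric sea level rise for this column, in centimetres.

Layer 1: α = (0.81 + 0.073×26)×10⁻⁴ = 2.708×10⁻⁴ K⁻¹
Layer 2: α = (0.81 + 0.073×16)×10⁻⁴ = 1.978×10⁻⁴ K⁻¹
Layer 3: α = (0.81 + 0.073×8.2)×10⁻⁴ = 1.4086×10⁻⁴ K⁻¹
Layer 4: α = (0.81 + 0.073×1.8)×10⁻⁴ = 0.9414×10⁻⁴ K⁻¹
2.708×10⁻⁴ × 1.2 × 50 = 0.016248 m
Layer 2: 1.978×10⁻⁴ × 820 × 1.1 = 0.1784156 m
1.4086×10⁻⁴ × 490 × 0.58 = 0.040032412 m
Layer 4: 0.9414×10⁻⁴ × 530 × 0.21 = 0.010477782 m
Δh = 0.016248 + 0.1784156 + 0.040032412 + 0.010477782 = 0.245173794 m ≈ 25 cm

25 cm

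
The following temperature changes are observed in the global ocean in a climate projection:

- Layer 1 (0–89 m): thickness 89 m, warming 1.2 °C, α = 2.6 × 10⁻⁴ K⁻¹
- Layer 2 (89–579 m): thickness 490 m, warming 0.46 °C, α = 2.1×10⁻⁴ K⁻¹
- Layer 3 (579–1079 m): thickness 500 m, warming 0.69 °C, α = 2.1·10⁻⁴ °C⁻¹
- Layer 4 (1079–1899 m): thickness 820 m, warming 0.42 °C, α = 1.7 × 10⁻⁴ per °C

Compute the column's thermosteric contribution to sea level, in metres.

0–89 m: 1.2 × 2.6×10⁻⁴ × 89 = 0.027768 m
89–579 m: 0.46 × 490 × 2.1×10⁻⁴ = 0.047334 m
579–1079 m: 500 × 2.1×10⁻⁴ × 0.69 = 0.07245 m
1079–1899 m: 0.42 × 1.7×10⁻⁴ × 820 = 0.058548 m
Δh = 0.027768 + 0.047334 + 0.07245 + 0.058548 = 0.20610 m

Δh ≈ 0.206 m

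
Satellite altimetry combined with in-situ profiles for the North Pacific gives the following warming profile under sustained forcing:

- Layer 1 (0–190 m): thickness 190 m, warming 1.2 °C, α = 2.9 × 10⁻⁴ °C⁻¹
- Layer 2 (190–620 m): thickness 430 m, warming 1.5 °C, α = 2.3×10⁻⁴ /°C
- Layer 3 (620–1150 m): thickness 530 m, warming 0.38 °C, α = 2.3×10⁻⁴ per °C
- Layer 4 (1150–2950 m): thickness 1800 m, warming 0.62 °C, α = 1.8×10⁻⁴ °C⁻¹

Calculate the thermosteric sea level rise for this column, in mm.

Layer 1: 1.2 × 190 × 2.9×10⁻⁴ = 0.06612 m
190–620 m: 2.3×10⁻⁴ × 430 × 1.5 = 0.14835 m
2.3×10⁻⁴ × 530 × 0.38 = 0.046322 m
0.62 × 1800 × 1.8×10⁻⁴ = 0.20088 m
Δh = 0.06612 + 0.14835 + 0.046322 + 0.20088 = 0.461672 m ≈ 460 mm

about 460 mm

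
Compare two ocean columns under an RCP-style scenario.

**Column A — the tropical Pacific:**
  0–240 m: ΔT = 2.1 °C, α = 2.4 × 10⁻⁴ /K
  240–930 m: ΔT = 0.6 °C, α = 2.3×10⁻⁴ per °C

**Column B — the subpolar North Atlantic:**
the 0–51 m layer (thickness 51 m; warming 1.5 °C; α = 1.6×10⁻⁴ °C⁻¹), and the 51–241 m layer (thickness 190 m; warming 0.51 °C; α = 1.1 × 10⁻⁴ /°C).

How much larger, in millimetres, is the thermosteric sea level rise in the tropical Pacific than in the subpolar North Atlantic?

A 0–240 m: 240 × 2.4×10⁻⁴ × 2.1 = 0.12096 m
A Layer 2: 690 × 0.6 × 2.3×10⁻⁴ = 0.09522 m
A total: 0.21618 m
B 1.6×10⁻⁴ × 1.5 × 51 = 0.01224 m
B Layer 2: 0.51 × 190 × 1.1×10⁻⁴ = 0.010659 m
B total: 0.022899 m
Difference: 0.21618 − 0.022899 = 0.193281 m

193 mm larger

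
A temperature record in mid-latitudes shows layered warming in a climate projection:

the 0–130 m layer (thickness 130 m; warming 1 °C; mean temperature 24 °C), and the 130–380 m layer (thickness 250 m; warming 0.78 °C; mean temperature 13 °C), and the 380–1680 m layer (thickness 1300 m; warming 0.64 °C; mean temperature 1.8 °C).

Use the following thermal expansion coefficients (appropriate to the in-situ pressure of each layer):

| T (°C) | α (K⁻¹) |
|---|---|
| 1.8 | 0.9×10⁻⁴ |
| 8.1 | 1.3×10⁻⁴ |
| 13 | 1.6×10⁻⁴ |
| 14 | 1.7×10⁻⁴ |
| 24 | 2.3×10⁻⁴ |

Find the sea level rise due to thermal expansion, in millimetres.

about 136 mm

Layer 1 at 24 °C → α = 2.3×10⁻⁴ K⁻¹
Layer 2 at 13 °C → α = 1.6×10⁻⁴ K⁻¹
Layer 3 at 1.8 °C → α = 0.9×10⁻⁴ K⁻¹
0–130 m: 2.3×10⁻⁴ × 1 × 130 = 0.02990 m
0.78 × 250 × 1.6×10⁻⁴ = 0.03120 m
380–1680 m: 0.9×10⁻⁴ × 0.64 × 1300 = 0.07488 m
Δh = 0.02990 + 0.03120 + 0.07488 = 0.13598 m ≈ 136 mm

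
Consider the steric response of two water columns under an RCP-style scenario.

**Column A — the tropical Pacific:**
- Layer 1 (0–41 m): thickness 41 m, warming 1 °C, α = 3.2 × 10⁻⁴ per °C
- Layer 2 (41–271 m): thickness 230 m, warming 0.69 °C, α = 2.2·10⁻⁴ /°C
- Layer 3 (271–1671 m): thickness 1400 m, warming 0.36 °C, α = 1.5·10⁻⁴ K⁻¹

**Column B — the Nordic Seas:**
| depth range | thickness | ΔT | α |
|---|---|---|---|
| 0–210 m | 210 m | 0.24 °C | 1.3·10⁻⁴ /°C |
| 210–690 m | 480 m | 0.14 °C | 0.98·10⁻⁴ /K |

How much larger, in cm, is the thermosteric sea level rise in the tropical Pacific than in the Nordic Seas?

11.0 cm

A 0–41 m: 41 × 3.2×10⁻⁴ × 1 = 0.01312 m
A Layer 2: 230 × 2.2×10⁻⁴ × 0.69 = 0.034914 m
A Layer 3: 1.5×10⁻⁴ × 1400 × 0.36 = 0.07560 m
A total: 0.123634 m
B 0–210 m: 0.24 × 1.3×10⁻⁴ × 210 = 0.006552 m
B 210–690 m: 0.98×10⁻⁴ × 0.14 × 480 = 0.0065856 m
B total: 0.0131376 m
Difference: 0.123634 − 0.0131376 = 0.1104964 m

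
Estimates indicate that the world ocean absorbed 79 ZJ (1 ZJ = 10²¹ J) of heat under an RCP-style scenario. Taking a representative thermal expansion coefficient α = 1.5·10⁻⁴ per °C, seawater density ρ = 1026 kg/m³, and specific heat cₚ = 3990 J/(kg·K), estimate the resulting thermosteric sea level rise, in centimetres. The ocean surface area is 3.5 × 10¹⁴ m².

Δh ≈ 0.827 cm

Per unit area: Q = 79×10²¹ / (3.5×10¹⁴) ≈ 2.257×10⁸ J/m²
Δh = αQ/(ρcₚ) = 1.5×10⁻⁴ × 2.257×10⁸ / (1026 × 3990) ≈ 0.0082699 m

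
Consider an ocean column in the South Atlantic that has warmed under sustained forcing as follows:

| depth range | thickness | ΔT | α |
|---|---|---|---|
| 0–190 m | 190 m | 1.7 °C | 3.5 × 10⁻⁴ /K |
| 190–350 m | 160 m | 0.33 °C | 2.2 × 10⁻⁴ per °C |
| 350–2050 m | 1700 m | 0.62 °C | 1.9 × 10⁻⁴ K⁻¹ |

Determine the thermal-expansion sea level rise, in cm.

32.5 cm

3.5×10⁻⁴ × 1.7 × 190 = 0.11305 m
2.2×10⁻⁴ × 160 × 0.33 = 0.011616 m
Layer 3: 1700 × 0.62 × 1.9×10⁻⁴ = 0.20026 m
Δh = 0.11305 + 0.011616 + 0.20026 = 0.324926 m ≈ 32.5 cm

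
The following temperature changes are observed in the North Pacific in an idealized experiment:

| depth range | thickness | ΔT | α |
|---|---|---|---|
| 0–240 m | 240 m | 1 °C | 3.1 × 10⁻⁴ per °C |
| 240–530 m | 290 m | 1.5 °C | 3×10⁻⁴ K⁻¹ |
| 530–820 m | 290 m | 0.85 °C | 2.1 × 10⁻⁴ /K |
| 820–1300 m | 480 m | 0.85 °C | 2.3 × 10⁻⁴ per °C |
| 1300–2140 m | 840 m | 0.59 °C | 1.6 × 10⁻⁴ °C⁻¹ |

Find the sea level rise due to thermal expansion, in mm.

0–240 m: 3.1×10⁻⁴ × 240 × 1 = 0.07440 m
240–530 m: 3×10⁻⁴ × 290 × 1.5 = 0.13050 m
2.1×10⁻⁴ × 0.85 × 290 = 0.051765 m
Layer 4: 2.3×10⁻⁴ × 480 × 0.85 = 0.09384 m
1300–2140 m: 840 × 0.59 × 1.6×10⁻⁴ = 0.079296 m
Δh = 0.07440 + 0.13050 + 0.051765 + 0.09384 + 0.079296 = 0.429801 m

about 430 mm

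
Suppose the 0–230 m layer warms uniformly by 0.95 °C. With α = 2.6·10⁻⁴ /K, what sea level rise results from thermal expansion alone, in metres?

0.0568 m of thermosteric rise

Δh = αΔT·H = 2.6×10⁻⁴ × 0.95 × 230 = 0.05681 m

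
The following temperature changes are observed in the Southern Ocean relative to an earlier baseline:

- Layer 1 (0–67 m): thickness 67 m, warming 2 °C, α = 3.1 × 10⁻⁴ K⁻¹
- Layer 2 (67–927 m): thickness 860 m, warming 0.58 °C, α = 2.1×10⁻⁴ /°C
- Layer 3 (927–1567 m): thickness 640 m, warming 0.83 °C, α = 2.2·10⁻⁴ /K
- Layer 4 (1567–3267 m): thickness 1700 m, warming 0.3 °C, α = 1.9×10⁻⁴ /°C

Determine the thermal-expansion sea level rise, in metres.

Layer 1: 3.1×10⁻⁴ × 67 × 2 = 0.04154 m
67–927 m: 0.58 × 860 × 2.1×10⁻⁴ = 0.104748 m
640 × 0.83 × 2.2×10⁻⁴ = 0.116864 m
Layer 4: 0.3 × 1700 × 1.9×10⁻⁴ = 0.09690 m
Δh = 0.04154 + 0.104748 + 0.116864 + 0.09690 = 0.360052 m ≈ 0.36 m

0.36 m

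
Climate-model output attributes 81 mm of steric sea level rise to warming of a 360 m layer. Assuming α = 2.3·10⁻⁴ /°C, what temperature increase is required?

ΔT = Δh/(αH) = 0.081 / (2.3×10⁻⁴ × 360) ≈ 0.9783 °C

ΔT ≈ 0.978 °C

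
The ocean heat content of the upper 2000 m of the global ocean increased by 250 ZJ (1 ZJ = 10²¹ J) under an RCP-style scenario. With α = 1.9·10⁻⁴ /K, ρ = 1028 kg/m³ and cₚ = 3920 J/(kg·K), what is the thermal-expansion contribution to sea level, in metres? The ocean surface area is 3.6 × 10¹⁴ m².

Per unit area: Q = 250×10²¹ / (3.6×10¹⁴) ≈ 6.944×10⁸ J/m²
Δh = αQ/(ρcₚ) = 1.9×10⁻⁴ × 6.944×10⁸ / (1028 × 3920) ≈ 0.03274 m

Δh = 0.0327 m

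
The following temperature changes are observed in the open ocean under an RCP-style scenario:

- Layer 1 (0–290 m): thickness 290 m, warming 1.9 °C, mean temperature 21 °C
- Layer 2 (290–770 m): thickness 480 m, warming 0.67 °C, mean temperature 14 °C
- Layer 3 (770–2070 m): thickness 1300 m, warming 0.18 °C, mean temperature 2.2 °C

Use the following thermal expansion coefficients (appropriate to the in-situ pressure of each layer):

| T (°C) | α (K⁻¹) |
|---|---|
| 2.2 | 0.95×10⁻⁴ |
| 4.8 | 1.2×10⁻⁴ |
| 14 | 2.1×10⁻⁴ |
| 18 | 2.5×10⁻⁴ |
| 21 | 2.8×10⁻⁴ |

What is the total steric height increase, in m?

Layer 1 at 21 °C → α = 2.8×10⁻⁴ K⁻¹
Layer 2 at 14 °C → α = 2.1×10⁻⁴ K⁻¹
Layer 3 at 2.2 °C → α = 0.95×10⁻⁴ K⁻¹
Layer 1: 1.9 × 2.8×10⁻⁴ × 290 = 0.15428 m
2.1×10⁻⁴ × 480 × 0.67 = 0.067536 m
Layer 3: 1300 × 0.18 × 0.95×10⁻⁴ = 0.02223 m
Δh = 0.15428 + 0.067536 + 0.02223 = 0.244046 m

0.244 m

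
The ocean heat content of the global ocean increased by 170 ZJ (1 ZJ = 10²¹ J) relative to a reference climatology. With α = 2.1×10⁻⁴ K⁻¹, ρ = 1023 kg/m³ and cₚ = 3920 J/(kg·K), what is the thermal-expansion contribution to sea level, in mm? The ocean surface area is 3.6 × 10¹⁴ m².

Per unit area: Q = 170×10²¹ / (3.6×10¹⁴) ≈ 4.722×10⁸ J/m²
Δh = αQ/(ρcₚ) = 2.1×10⁻⁴ × 4.722×10⁸ / (1023 × 3920) ≈ 0.024728 m

25 mm of thermosteric rise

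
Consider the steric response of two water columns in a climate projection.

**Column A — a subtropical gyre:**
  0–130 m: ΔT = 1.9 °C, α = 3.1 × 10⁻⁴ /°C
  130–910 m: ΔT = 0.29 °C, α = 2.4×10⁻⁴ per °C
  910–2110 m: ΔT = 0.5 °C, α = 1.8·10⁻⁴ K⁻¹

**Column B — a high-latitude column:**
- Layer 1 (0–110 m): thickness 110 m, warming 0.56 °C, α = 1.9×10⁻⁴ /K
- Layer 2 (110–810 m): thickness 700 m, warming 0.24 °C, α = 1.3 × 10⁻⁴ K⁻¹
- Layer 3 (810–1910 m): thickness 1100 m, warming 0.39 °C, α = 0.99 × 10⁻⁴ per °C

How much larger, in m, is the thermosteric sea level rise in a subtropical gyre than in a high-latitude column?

A 0–130 m: 3.1×10⁻⁴ × 1.9 × 130 = 0.07657 m
A Layer 2: 780 × 2.4×10⁻⁴ × 0.29 = 0.054288 m
A 1200 × 1.8×10⁻⁴ × 0.5 = 0.10800 m
A total: 0.238858 m
B 0–110 m: 1.9×10⁻⁴ × 0.56 × 110 = 0.011704 m
B Layer 2: 1.3×10⁻⁴ × 700 × 0.24 = 0.02184 m
B 1100 × 0.99×10⁻⁴ × 0.39 = 0.042471 m
B total: 0.076015 m
Difference: 0.238858 − 0.076015 = 0.162843 m

Δh_A − Δh_B ≈ 0.163 m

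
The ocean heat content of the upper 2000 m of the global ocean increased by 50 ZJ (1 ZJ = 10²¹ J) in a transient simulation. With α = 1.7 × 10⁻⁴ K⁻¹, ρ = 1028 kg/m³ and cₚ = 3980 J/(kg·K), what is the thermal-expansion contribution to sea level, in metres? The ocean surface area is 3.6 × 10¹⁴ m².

Per unit area: Q = 50×10²¹ / (3.6×10¹⁴) ≈ 1.389×10⁸ J/m²
Δh = αQ/(ρcₚ) = 1.7×10⁻⁴ × 1.389×10⁸ / (1028 × 3980) ≈ 0.0057713 m

Δh = 0.0058 m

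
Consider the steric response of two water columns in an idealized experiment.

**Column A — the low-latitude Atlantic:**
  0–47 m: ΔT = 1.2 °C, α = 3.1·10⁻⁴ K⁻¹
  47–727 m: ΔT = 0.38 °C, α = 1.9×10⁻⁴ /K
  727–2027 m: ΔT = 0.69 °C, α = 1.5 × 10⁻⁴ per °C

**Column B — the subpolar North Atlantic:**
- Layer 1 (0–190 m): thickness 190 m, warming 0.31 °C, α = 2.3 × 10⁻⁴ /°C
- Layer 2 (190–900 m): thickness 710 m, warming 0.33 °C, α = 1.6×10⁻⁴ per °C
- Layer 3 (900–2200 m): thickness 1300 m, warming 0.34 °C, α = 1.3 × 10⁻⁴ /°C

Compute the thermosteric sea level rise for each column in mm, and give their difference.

Δh_A ≈ 200 mm, Δh_B ≈ 110 mm; difference ≈ 93 mm

A 1.2 × 47 × 3.1×10⁻⁴ = 0.017484 m
A Layer 2: 680 × 1.9×10⁻⁴ × 0.38 = 0.049096 m
A 0.69 × 1.5×10⁻⁴ × 1300 = 0.13455 m
A total: 0.20113 m
B 0.31 × 2.3×10⁻⁴ × 190 = 0.013547 m
B Layer 2: 1.6×10⁻⁴ × 0.33 × 710 = 0.037488 m
B Layer 3: 1.3×10⁻⁴ × 0.34 × 1300 = 0.05746 m
B total: 0.108495 m
Difference: 0.20113 − 0.108495 = 0.092635 m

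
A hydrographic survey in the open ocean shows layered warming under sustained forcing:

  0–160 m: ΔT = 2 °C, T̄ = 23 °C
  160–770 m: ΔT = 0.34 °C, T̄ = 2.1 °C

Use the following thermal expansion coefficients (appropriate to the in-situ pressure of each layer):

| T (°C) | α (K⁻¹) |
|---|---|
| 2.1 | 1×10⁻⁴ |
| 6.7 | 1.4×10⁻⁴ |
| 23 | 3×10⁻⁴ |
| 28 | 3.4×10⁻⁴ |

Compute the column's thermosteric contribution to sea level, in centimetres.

Δh ≈ 11.7 cm

Layer 1 at 23 °C → α = 3×10⁻⁴ K⁻¹
Layer 2 at 2.1 °C → α = 1×10⁻⁴ K⁻¹
Layer 1: 3×10⁻⁴ × 2 × 160 = 0.09600 m
0.34 × 610 × 1×10⁻⁴ = 0.02074 m
Δh = 0.09600 + 0.02074 = 0.11674 m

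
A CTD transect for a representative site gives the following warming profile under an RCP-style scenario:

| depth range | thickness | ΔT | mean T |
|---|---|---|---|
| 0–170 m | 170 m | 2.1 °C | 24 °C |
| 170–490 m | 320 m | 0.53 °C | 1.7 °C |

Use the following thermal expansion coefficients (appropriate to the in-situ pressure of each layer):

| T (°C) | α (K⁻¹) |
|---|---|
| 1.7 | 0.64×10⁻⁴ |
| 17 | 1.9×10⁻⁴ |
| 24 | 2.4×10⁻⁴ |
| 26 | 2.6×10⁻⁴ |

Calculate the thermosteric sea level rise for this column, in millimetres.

Δh ≈ 96.5 mm

Layer 1 at 24 °C → α = 2.4×10⁻⁴ K⁻¹
Layer 2 at 1.7 °C → α = 0.64×10⁻⁴ K⁻¹
Layer 1: 2.4×10⁻⁴ × 170 × 2.1 = 0.08568 m
Layer 2: 0.53 × 0.64×10⁻⁴ × 320 = 0.0108544 m
Δh = 0.08568 + 0.0108544 = 0.0965344 m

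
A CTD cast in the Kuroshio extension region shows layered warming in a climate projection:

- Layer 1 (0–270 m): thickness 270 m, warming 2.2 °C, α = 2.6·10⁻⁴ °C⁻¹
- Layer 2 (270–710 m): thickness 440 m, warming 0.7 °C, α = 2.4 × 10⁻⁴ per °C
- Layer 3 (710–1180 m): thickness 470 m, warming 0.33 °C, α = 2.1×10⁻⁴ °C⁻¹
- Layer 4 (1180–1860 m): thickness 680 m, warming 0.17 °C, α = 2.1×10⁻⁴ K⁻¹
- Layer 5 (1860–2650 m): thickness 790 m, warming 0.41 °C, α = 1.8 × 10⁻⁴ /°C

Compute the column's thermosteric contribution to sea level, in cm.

Layer 1: 270 × 2.2 × 2.6×10⁻⁴ = 0.15444 m
0.7 × 440 × 2.4×10⁻⁴ = 0.07392 m
710–1180 m: 2.1×10⁻⁴ × 470 × 0.33 = 0.032571 m
680 × 2.1×10⁻⁴ × 0.17 = 0.024276 m
1.8×10⁻⁴ × 0.41 × 790 = 0.058302 m
Δh = 0.15444 + 0.07392 + 0.032571 + 0.024276 + 0.058302 = 0.343509 m

about 34.4 cm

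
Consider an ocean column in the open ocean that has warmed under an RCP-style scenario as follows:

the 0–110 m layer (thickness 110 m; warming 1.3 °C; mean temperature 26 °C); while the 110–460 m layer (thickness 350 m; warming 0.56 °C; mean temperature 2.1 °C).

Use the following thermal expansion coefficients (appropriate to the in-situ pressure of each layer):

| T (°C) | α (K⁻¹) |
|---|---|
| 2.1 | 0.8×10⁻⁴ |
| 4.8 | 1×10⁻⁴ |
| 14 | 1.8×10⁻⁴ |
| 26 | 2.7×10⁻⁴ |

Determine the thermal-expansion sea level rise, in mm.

Layer 1 at 26 °C → α = 2.7×10⁻⁴ K⁻¹
Layer 2 at 2.1 °C → α = 0.8×10⁻⁴ K⁻¹
Layer 1: 1.3 × 2.7×10⁻⁴ × 110 = 0.03861 m
0.8×10⁻⁴ × 350 × 0.56 = 0.01568 m
Δh = 0.03861 + 0.01568 = 0.05429 m

54.3 mm of thermosteric rise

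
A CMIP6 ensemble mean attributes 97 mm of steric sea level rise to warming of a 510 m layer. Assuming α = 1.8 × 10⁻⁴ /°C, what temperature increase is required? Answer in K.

ΔT ≈ 1.06 K

ΔT = Δh/(αH) = 0.097 / (1.8×10⁻⁴ × 510) ≈ 1.057 K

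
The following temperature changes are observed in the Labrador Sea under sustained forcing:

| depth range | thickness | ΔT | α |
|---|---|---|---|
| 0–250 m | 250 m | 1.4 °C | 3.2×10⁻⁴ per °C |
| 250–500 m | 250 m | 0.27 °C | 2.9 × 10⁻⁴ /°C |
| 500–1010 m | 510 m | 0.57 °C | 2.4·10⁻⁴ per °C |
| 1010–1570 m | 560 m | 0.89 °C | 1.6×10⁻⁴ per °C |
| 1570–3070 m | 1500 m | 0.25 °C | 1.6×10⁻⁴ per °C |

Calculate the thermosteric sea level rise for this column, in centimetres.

3.2×10⁻⁴ × 250 × 1.4 = 0.11200 m
250–500 m: 0.27 × 250 × 2.9×10⁻⁴ = 0.019575 m
500–1010 m: 0.57 × 510 × 2.4×10⁻⁴ = 0.069768 m
Layer 4: 1.6×10⁻⁴ × 560 × 0.89 = 0.079744 m
1570–3070 m: 1500 × 1.6×10⁻⁴ × 0.25 = 0.06000 m
Δh = 0.11200 + 0.019575 + 0.069768 + 0.079744 + 0.06000 = 0.341087 m ≈ 34.1 cm

about 34.1 cm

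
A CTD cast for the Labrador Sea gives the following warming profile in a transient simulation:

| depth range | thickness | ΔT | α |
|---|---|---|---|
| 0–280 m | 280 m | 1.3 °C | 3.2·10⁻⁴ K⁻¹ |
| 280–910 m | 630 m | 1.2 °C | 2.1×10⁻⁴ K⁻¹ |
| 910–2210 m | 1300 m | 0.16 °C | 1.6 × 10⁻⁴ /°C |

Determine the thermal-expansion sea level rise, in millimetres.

Δh ≈ 309 mm

3.2×10⁻⁴ × 280 × 1.3 = 0.11648 m
630 × 1.2 × 2.1×10⁻⁴ = 0.15876 m
910–2210 m: 1300 × 0.16 × 1.6×10⁻⁴ = 0.03328 m
Δh = 0.11648 + 0.15876 + 0.03328 = 0.30852 m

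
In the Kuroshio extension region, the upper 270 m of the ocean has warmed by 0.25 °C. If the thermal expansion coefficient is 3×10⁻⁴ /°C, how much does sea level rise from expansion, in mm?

Δh = αΔT·H = 3×10⁻⁴ × 0.25 × 270 = 0.02025 m

about 20 mm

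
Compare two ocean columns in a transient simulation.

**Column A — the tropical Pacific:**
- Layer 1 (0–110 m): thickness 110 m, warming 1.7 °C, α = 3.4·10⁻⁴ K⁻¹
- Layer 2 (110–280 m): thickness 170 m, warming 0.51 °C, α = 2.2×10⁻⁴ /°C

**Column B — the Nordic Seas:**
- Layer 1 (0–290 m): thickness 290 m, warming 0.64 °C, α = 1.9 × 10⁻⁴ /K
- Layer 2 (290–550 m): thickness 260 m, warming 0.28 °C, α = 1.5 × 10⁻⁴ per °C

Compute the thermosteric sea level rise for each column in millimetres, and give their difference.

A: 83 mm; B: 46 mm; difference 36 mm

A 0–110 m: 1.7 × 110 × 3.4×10⁻⁴ = 0.06358 m
A 170 × 0.51 × 2.2×10⁻⁴ = 0.019074 m
A total: 0.082654 m
B 0–290 m: 290 × 0.64 × 1.9×10⁻⁴ = 0.035264 m
B Layer 2: 260 × 0.28 × 1.5×10⁻⁴ = 0.01092 m
B total: 0.046184 m
Difference: 0.082654 − 0.046184 = 0.03647 m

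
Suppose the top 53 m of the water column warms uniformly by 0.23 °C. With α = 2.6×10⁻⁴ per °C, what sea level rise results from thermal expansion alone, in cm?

about 0.32 cm

Δh = αΔT·H = 2.6×10⁻⁴ × 0.23 × 53 = 0.0031694 m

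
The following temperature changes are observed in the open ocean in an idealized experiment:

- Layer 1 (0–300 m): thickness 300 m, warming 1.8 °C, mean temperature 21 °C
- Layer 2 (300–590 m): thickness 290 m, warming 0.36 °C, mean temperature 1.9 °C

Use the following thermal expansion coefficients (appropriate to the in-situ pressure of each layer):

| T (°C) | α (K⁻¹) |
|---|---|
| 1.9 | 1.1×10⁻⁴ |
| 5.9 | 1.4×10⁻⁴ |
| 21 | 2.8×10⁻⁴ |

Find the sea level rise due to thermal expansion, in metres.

Layer 1 at 21 °C → α = 2.8×10⁻⁴ K⁻¹
Layer 2 at 1.9 °C → α = 1.1×10⁻⁴ K⁻¹
Layer 1: 2.8×10⁻⁴ × 300 × 1.8 = 0.15120 m
0.36 × 290 × 1.1×10⁻⁴ = 0.011484 m
Δh = 0.15120 + 0.011484 = 0.162684 m

0.16 m of thermosteric rise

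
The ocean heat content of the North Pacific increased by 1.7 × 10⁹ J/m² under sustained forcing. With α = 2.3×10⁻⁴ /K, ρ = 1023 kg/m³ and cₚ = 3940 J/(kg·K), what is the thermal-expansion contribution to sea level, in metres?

Δh = αQ/(ρcₚ) = 2.3×10⁻⁴ × 1.7×10⁹ / (1023 × 3940) ≈ 0.097007 m

0.097 m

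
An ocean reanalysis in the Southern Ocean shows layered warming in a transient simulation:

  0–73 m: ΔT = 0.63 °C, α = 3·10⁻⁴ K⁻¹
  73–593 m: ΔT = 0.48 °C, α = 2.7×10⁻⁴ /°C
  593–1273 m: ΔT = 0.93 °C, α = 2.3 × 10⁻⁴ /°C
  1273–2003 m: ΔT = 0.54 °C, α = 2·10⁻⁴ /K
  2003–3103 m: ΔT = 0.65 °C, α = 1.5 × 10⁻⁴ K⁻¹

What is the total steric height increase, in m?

0.41 m

0–73 m: 0.63 × 73 × 3×10⁻⁴ = 0.013797 m
Layer 2: 0.48 × 2.7×10⁻⁴ × 520 = 0.067392 m
Layer 3: 2.3×10⁻⁴ × 680 × 0.93 = 0.145452 m
Layer 4: 730 × 2×10⁻⁴ × 0.54 = 0.07884 m
2003–3103 m: 1.5×10⁻⁴ × 1100 × 0.65 = 0.10725 m
Δh = 0.013797 + 0.067392 + 0.145452 + 0.07884 + 0.10725 = 0.412731 m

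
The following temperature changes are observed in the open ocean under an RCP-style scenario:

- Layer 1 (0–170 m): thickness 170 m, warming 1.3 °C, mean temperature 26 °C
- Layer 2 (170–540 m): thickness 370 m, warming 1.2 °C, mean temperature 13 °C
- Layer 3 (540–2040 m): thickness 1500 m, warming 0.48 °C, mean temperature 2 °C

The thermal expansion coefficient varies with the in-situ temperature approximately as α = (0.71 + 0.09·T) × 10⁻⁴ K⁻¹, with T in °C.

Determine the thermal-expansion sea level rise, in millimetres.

215 mm

Layer 1: α = (0.71 + 0.09×26)×10⁻⁴ = 3.05×10⁻⁴ K⁻¹
Layer 2: α = (0.71 + 0.09×13)×10⁻⁴ = 1.88×10⁻⁴ K⁻¹
Layer 3: α = (0.71 + 0.09×2)×10⁻⁴ = 0.89×10⁻⁴ K⁻¹
3.05×10⁻⁴ × 1.3 × 170 = 0.067405 m
1.88×10⁻⁴ × 1.2 × 370 = 0.083472 m
540–2040 m: 0.89×10⁻⁴ × 0.48 × 1500 = 0.06408 m
Δh = 0.067405 + 0.083472 + 0.06408 = 0.214957 m ≈ 215 mm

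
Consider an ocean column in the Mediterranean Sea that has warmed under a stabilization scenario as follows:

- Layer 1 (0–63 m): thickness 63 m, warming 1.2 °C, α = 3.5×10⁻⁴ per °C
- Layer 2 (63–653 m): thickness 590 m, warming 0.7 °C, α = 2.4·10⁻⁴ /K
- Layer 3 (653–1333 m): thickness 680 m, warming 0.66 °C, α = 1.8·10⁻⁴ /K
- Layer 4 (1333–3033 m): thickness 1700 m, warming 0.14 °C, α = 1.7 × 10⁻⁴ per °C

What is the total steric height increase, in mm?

0–63 m: 3.5×10⁻⁴ × 63 × 1.2 = 0.02646 m
63–653 m: 2.4×10⁻⁴ × 0.7 × 590 = 0.09912 m
1.8×10⁻⁴ × 680 × 0.66 = 0.080784 m
1700 × 1.7×10⁻⁴ × 0.14 = 0.04046 m
Δh = 0.02646 + 0.09912 + 0.080784 + 0.04046 = 0.246824 m ≈ 250 mm

250 mm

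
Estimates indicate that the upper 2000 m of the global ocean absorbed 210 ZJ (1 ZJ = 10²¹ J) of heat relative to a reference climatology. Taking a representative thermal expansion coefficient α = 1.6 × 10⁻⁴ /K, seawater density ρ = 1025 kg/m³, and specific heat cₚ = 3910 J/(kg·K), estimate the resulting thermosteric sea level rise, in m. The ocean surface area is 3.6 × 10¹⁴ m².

Per unit area: Q = 210×10²¹ / (3.6×10¹⁴) ≈ 5.833×10⁸ J/m²
Δh = αQ/(ρcₚ) = 1.6×10⁻⁴ × 5.833×10⁸ / (1025 × 3910) ≈ 0.023287 m

Δh ≈ 0.0233 m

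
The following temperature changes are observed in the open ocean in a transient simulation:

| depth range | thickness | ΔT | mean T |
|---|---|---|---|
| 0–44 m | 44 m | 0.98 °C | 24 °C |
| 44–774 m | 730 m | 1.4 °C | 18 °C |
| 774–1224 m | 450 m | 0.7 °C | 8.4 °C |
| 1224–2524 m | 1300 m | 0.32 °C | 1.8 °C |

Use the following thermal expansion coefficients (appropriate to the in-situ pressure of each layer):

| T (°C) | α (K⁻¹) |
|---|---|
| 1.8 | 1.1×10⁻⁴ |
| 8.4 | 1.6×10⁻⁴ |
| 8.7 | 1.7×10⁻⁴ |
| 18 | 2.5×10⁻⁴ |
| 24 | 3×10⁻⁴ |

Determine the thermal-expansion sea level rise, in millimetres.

Layer 1 at 24 °C → α = 3×10⁻⁴ K⁻¹
Layer 2 at 18 °C → α = 2.5×10⁻⁴ K⁻¹
Layer 3 at 8.4 °C → α = 1.6×10⁻⁴ K⁻¹
Layer 4 at 1.8 °C → α = 1.1×10⁻⁴ K⁻¹
3×10⁻⁴ × 44 × 0.98 = 0.012936 m
44–774 m: 1.4 × 730 × 2.5×10⁻⁴ = 0.25550 m
1.6×10⁻⁴ × 450 × 0.7 = 0.05040 m
1224–2524 m: 1300 × 0.32 × 1.1×10⁻⁴ = 0.04576 m
Δh = 0.012936 + 0.25550 + 0.05040 + 0.04576 = 0.364596 m ≈ 365 mm

Δh = 365 mm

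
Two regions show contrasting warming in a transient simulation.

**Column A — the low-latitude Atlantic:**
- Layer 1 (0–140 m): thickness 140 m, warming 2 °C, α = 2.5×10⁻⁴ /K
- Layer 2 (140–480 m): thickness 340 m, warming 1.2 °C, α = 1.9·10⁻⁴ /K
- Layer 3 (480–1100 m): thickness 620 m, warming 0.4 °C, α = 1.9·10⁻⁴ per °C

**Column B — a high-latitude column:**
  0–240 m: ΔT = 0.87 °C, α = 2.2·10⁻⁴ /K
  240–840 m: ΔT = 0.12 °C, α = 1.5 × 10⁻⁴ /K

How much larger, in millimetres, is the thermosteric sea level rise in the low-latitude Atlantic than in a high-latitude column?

A 140 × 2.5×10⁻⁴ × 2 = 0.07000 m
A 140–480 m: 1.9×10⁻⁴ × 340 × 1.2 = 0.07752 m
A 620 × 1.9×10⁻⁴ × 0.4 = 0.04712 m
A total: 0.19464 m
B Layer 1: 240 × 2.2×10⁻⁴ × 0.87 = 0.045936 m
B 0.12 × 600 × 1.5×10⁻⁴ = 0.01080 m
B total: 0.056736 m
Difference: 0.19464 − 0.056736 = 0.137904 m

138 mm larger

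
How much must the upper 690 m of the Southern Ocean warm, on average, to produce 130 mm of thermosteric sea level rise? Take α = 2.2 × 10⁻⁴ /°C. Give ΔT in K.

ΔT = Δh/(αH) = 0.13 / (2.2×10⁻⁴ × 690) ≈ 0.8564 K

ΔT ≈ 0.86 K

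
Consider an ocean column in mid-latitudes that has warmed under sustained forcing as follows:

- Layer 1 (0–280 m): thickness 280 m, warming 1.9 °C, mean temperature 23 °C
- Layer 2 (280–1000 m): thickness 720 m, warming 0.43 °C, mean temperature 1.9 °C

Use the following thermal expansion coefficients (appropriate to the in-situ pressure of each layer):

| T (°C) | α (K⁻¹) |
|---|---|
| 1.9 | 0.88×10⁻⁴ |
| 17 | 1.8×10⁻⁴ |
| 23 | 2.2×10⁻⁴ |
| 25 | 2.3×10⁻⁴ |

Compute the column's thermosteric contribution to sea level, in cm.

14.4 cm

Layer 1 at 23 °C → α = 2.2×10⁻⁴ K⁻¹
Layer 2 at 1.9 °C → α = 0.88×10⁻⁴ K⁻¹
Layer 1: 1.9 × 2.2×10⁻⁴ × 280 = 0.11704 m
Layer 2: 0.88×10⁻⁴ × 0.43 × 720 = 0.0272448 m
Δh = 0.11704 + 0.0272448 = 0.1442848 m ≈ 14.4 cm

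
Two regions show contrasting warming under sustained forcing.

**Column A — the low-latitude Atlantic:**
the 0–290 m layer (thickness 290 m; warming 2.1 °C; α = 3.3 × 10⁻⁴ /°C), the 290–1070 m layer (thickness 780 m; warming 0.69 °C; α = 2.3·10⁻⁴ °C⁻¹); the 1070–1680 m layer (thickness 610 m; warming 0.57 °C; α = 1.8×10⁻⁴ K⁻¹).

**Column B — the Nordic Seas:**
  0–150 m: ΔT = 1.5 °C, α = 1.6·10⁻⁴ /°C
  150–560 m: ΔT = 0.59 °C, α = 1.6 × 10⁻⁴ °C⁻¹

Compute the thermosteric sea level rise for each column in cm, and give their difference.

A 0–290 m: 2.1 × 3.3×10⁻⁴ × 290 = 0.20097 m
A 0.69 × 780 × 2.3×10⁻⁴ = 0.123786 m
A 1.8×10⁻⁴ × 610 × 0.57 = 0.062586 m
A total: 0.387342 m
B 1.6×10⁻⁴ × 150 × 1.5 = 0.03600 m
B 150–560 m: 1.6×10⁻⁴ × 0.59 × 410 = 0.038704 m
B total: 0.074704 m
Difference: 0.387342 − 0.074704 = 0.312638 m

Δh_A ≈ 38.7 cm, Δh_B ≈ 7.47 cm; difference ≈ 31.3 cm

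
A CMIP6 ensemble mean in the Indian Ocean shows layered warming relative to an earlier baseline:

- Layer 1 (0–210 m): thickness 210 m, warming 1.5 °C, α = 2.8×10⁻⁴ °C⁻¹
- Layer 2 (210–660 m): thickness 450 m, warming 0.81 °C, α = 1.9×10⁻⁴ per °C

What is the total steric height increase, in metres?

Layer 1: 2.8×10⁻⁴ × 210 × 1.5 = 0.08820 m
Layer 2: 450 × 0.81 × 1.9×10⁻⁴ = 0.069255 m
Δh = 0.08820 + 0.069255 = 0.157455 m ≈ 0.157 m

0.157 m of thermosteric rise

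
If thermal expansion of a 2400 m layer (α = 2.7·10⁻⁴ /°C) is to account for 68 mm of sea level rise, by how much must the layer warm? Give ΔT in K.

ΔT ≈ 0.105 K

ΔT = Δh/(αH) = 0.068 / (2.7×10⁻⁴ × 2400) ≈ 0.1049 K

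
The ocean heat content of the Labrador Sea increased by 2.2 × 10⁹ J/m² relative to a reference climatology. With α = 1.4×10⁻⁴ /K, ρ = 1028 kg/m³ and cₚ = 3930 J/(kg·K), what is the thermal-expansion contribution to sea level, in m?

0.076 m of thermosteric rise

Δh = αQ/(ρcₚ) = 1.4×10⁻⁴ × 2.2×10⁹ / (1028 × 3930) ≈ 0.076237 m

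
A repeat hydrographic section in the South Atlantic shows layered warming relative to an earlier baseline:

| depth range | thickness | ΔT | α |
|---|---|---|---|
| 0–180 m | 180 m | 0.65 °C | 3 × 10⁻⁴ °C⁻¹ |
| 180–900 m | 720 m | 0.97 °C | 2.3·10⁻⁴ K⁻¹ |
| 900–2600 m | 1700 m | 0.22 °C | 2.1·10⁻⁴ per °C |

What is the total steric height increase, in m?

0–180 m: 180 × 3×10⁻⁴ × 0.65 = 0.03510 m
Layer 2: 0.97 × 720 × 2.3×10⁻⁴ = 0.160632 m
900–2600 m: 1700 × 0.22 × 2.1×10⁻⁴ = 0.07854 m
Δh = 0.03510 + 0.160632 + 0.07854 = 0.274272 m

Δh = 0.27 m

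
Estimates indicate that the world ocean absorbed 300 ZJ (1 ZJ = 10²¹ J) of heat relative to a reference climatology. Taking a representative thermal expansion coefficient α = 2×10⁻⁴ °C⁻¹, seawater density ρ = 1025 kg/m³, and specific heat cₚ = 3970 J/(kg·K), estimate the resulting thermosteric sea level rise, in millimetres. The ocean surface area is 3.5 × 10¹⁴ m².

Per unit area: Q = 300×10²¹ / (3.5×10¹⁴) ≈ 8.571×10⁸ J/m²
Δh = αQ/(ρcₚ) = 2×10⁻⁴ × 8.571×10⁸ / (1025 × 3970) ≈ 0.042126 m

42.1 mm of thermosteric rise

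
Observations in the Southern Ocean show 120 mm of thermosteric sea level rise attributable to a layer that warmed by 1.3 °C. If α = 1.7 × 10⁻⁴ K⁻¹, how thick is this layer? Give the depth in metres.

H = Δh/(αΔT) = 0.12 / (1.7×10⁻⁴ × 1.3) ≈ 543.0 m

about 543 m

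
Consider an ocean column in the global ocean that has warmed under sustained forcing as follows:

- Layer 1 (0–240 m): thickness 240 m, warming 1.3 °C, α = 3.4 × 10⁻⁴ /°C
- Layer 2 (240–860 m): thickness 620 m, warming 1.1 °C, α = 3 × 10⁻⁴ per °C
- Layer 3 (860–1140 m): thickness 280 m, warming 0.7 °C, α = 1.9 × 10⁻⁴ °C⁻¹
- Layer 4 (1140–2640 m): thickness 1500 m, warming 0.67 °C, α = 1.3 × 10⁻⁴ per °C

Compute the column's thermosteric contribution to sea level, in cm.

Δh ≈ 47.9 cm

0–240 m: 240 × 1.3 × 3.4×10⁻⁴ = 0.10608 m
620 × 3×10⁻⁴ × 1.1 = 0.20460 m
280 × 0.7 × 1.9×10⁻⁴ = 0.03724 m
0.67 × 1.3×10⁻⁴ × 1500 = 0.13065 m
Δh = 0.10608 + 0.20460 + 0.03724 + 0.13065 = 0.47857 m ≈ 47.9 cm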